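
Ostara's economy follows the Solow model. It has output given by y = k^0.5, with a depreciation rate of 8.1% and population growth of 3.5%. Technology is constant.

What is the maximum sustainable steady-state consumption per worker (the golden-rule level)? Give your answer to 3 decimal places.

At the golden rule, f'(k) = n + δ, so α·k^(α−1) = n + δ and k_gold = (α/(n + δ))^(1/(1−α)).
k_gold = (0.5/0.116)^(1/0.5) = 4.3103^2 ≈ 18.5787
c_gold = f(k_gold) − (n + δ)·k_gold = 4.3103 − 0.116×18.5787 ≈ 2.1552

c_gold ≈ 2.155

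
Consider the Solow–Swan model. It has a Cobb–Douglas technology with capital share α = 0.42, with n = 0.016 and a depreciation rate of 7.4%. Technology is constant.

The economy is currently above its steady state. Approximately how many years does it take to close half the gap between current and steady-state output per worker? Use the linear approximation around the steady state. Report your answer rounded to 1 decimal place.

half-life ≈ 13.3 years

Near the steady state the convergence rate is λ = (1 − α)(n + δ).
λ = (1 − 0.42) × 0.090 = 0.58 × 0.090 = 0.0522
Half-life = ln 2 / λ = 0.6931 / 0.0522 ≈ 13.28 years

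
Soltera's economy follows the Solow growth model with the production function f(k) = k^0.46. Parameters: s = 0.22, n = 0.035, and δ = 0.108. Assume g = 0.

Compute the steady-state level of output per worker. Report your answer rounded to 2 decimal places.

In steady state, investment equals break-even investment: s·k^α = (n + δ)·k.
Dividing both sides by k: k^(1−α) = s / (n + δ).
k^0.54 = 0.22 / (0.035 + 0.108) = 0.22 / 0.143 = 1.5385
k* = 1.5385^(1/0.54) ≈ 2.2206
y* = (k*)^α = 2.2206^0.46 ≈ 1.4434

y* ≈ 1.44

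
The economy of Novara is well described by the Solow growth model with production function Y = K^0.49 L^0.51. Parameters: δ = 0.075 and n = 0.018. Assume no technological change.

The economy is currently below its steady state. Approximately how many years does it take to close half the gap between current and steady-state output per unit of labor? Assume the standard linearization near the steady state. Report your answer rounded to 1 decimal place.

t_½ ≈ 14.6 years

Near the steady state the convergence rate is λ = (1 − α)(n + δ).
λ = (1 − 0.49) × 0.093 = 0.51 × 0.093 = 0.04743
Half-life = ln 2 / λ = 0.6931 / 0.04743 ≈ 14.61 years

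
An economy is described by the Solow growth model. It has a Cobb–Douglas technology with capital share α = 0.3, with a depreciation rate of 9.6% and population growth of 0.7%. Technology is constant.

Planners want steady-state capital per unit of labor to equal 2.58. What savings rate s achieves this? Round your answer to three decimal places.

s ≈ 0.200

Steady state requires s·f(k) = (n + δ)·k, i.e. s·k^α = (n + δ)·k.
So s / (n + δ) = (k*)^(1−α) = 2.58^0.7 = 1.9415.
Therefore s = 1.9415 × (n + δ) = 1.9415 × 0.103 = 0.2000.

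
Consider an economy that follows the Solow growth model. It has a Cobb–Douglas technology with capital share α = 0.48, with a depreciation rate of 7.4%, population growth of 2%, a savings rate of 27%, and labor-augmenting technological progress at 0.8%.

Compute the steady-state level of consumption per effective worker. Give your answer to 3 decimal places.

At the steady state, Δk = 0, so s·k^α = (n + g + δ)·k.
Rearranging, k^(1−α) = s / (n + g + δ).
k^0.52 = 0.27 / (0.020 + 0.008 + 0.074) = 0.27 / 0.102 = 2.6471
k* = 2.6471^(1/0.52) ≈ 6.5016
y* = (k*)^α = 6.5016^0.48 ≈ 2.4561
c* = (1 − s)·y* = (1 − 0.27) × 2.4561 ≈ 1.7930

c* = 1.793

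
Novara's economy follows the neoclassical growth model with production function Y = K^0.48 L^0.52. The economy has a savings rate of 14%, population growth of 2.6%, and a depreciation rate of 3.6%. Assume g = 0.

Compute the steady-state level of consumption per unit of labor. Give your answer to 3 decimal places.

c* = 1.824

In steady state, investment equals break-even investment: s·k^α = (n + δ)·k.
Rearranging, k^(1−α) = s / (n + δ).
k^0.52 = 0.14 / (0.026 + 0.036) = 0.14 / 0.062 = 2.2581
k* = 2.2581^(1/0.52) ≈ 4.7893
y* = (k*)^α = 4.7893^0.48 ≈ 2.1210
c* = (1 − s)·y* = (1 − 0.14) × 2.1210 ≈ 1.8241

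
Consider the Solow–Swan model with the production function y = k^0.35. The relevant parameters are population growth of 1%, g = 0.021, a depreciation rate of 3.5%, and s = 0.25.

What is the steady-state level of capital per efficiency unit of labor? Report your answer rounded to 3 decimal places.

k* ≈ 7.760

In steady state, investment equals break-even investment: s·k^α = (n + g + δ)·k.
Dividing both sides by k: k^(1−α) = s / (n + g + δ).
k^0.65 = 0.25 / (0.010 + 0.021 + 0.035) = 0.25 / 0.066 = 3.7879
k* = 3.7879^(1/0.65) ≈ 7.7597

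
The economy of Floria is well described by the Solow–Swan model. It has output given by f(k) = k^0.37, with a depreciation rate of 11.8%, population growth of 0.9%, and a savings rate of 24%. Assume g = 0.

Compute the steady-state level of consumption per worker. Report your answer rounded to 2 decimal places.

Steady state requires s·f(k) = (n + δ)·k, i.e. s·k^α = (n + δ)·k.
Rearranging, k^(1−α) = s / (n + δ).
k^0.63 = 0.24 / (0.009 + 0.118) = 0.24 / 0.127 = 1.8898
k* = 1.8898^(1/0.63) ≈ 2.7463
y* = (k*)^α = 2.7463^0.37 ≈ 1.4532
c* = (1 − s)·y* = (1 − 0.24) × 1.4532 ≈ 1.1044

c* = 1.10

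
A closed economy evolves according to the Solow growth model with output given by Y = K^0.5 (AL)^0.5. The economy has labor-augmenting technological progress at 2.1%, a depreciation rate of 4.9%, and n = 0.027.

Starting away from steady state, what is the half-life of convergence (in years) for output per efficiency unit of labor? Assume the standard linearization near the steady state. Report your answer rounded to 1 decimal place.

Near the steady state the convergence rate is λ = (1 − α)(n + g + δ).
λ = (1 − 0.5) × 0.097 = 0.5 × 0.097 = 0.0485
Half-life = ln 2 / λ = 0.6931 / 0.0485 ≈ 14.29 years

half-life ≈ 14.3 years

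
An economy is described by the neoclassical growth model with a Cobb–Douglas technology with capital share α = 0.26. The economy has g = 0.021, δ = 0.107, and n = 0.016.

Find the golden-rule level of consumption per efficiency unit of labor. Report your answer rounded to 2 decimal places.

c_gold ≈ 0.91

At the golden rule, f'(k) = n + g + δ, so α·k^(α−1) = n + g + δ and k_gold = (α/(n + g + δ))^(1/(1−α)).
k_gold = (0.26/0.144)^(1/0.74) = 1.8056^1.3514 ≈ 2.2223
c_gold = f(k_gold) − (n + g + δ)·k_gold = 1.2307 − 0.144×2.2223 ≈ 0.9107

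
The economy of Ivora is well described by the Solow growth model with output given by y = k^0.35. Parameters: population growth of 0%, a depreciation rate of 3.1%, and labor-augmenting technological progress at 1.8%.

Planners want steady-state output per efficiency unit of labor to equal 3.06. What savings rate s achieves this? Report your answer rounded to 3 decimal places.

At the steady state, Δk = 0, so s·k^α = (n + g + δ)·k.
Since y* = [s/(n + g + δ)]^(α/(1−α)), we have s/(n + g + δ) = (y*)^((1−α)/α) = 3.06^1.8571 = 7.9806.
Therefore s = 7.9806 × (n + g + δ) = 7.9806 × 0.049 = 0.3910.

s ≈ 0.391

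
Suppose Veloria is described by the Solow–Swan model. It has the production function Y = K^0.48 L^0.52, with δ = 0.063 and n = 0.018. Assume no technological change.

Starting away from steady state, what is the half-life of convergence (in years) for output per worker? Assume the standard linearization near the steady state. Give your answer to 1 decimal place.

about 16.5 years

Near the steady state the convergence rate is λ = (1 − α)(n + δ).
λ = (1 − 0.48) × 0.081 = 0.52 × 0.081 = 0.04212
Half-life = ln 2 / λ = 0.6931 / 0.04212 ≈ 16.46 years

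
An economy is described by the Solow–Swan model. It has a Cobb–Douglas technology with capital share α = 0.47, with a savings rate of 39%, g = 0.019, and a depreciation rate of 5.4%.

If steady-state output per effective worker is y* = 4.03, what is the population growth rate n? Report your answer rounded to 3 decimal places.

At the steady state, Δk = 0, so s·k^α = (n + g + δ)·k.
Since y* = [s/(n + g + δ)]^(α/(1−α)), we have s/(n + g + δ) = (y*)^((1−α)/α) = 4.03^1.1277 = 4.8151.
Therefore n + g + δ = s / 4.8151 = 0.39 / 4.8151 = 0.0810, so n = 0.0810 − 0.073 = 0.0080.

n ≈ 0.008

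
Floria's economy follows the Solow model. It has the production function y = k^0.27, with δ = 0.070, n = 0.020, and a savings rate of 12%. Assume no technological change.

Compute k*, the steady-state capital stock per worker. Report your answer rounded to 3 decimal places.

k* = 1.483

At the steady state, Δk = 0, so s·k^α = (n + δ)·k.
Rearranging, k^(1−α) = s / (n + δ).
k^0.73 = 0.12 / (0.020 + 0.070) = 0.12 / 0.090 = 1.3333
k* = 1.3333^(1/0.73) ≈ 1.4830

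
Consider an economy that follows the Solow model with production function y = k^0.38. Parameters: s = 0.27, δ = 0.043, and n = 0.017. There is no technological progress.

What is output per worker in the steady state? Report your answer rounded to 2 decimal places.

Steady state requires s·f(k) = (n + δ)·k, i.e. s·k^α = (n + δ)·k.
Dividing both sides by k: k^(1−α) = s / (n + δ).
k^0.62 = 0.27 / (0.017 + 0.043) = 0.27 / 0.060 = 4.5000
k* = 4.5000^(1/0.62) ≈ 11.3128
y* = (k*)^α = 11.3128^0.38 ≈ 2.5140

y* ≈ 2.51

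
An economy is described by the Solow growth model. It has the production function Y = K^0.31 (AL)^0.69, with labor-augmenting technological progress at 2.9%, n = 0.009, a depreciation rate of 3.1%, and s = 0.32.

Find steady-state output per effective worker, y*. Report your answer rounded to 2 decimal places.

At the steady state, Δk = 0, so s·k^α = (n + g + δ)·k.
Dividing both sides by k: k^(1−α) = s / (n + g + δ).
k^0.69 = 0.32 / (0.009 + 0.029 + 0.031) = 0.32 / 0.069 = 4.6377
k* = 4.6377^(1/0.69) ≈ 9.2397
y* = (k*)^α = 9.2397^0.31 ≈ 1.9923

y* = 1.99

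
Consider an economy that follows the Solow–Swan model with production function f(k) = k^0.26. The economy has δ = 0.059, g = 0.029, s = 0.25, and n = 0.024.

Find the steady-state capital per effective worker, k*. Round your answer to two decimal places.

At the steady state, Δk = 0, so s·k^α = (n + g + δ)·k.
Dividing both sides by k: k^(1−α) = s / (n + g + δ).
k^0.74 = 0.25 / (0.024 + 0.029 + 0.059) = 0.25 / 0.112 = 2.2321
k* = 2.2321^(1/0.74) ≈ 2.9596

k* ≈ 2.96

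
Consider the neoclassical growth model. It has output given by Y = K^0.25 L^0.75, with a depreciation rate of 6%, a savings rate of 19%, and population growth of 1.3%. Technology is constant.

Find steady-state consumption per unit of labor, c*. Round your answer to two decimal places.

At the steady state, Δk = 0, so s·k^α = (n + δ)·k.
Dividing both sides by k: k^(1−α) = s / (n + δ).
k^0.75 = 0.19 / (0.013 + 0.060) = 0.19 / 0.073 = 2.6027
k* = 2.6027^(1/0.75) ≈ 3.5801
y* = (k*)^α = 3.5801^0.25 ≈ 1.3755
c* = (1 − s)·y* = (1 − 0.19) × 1.3755 ≈ 1.1142

c* = 1.11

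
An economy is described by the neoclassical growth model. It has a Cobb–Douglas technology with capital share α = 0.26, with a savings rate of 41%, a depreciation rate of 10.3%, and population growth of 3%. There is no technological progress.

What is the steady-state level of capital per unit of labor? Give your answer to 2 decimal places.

k* ≈ 4.58

Steady state requires s·f(k) = (n + δ)·k, i.e. s·k^α = (n + δ)·k.
Rearranging, k^(1−α) = s / (n + δ).
k^0.74 = 0.41 / (0.030 + 0.103) = 0.41 / 0.133 = 3.0827
k* = 3.0827^(1/0.74) ≈ 4.5784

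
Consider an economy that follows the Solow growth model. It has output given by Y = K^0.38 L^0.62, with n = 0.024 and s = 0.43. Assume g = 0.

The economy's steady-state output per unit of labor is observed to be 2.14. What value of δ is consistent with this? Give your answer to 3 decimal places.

δ ≈ 0.100

At the steady state, Δk = 0, so s·k^α = (n + δ)·k.
Since y* = [s/(n + δ)]^(α/(1−α)), we have s/(n + δ) = (y*)^((1−α)/α) = 2.14^1.6316 = 3.4602.
Therefore n + δ = s / 3.4602 = 0.43 / 3.4602 = 0.1243, so δ = 0.1243 − 0.024 = 0.1003.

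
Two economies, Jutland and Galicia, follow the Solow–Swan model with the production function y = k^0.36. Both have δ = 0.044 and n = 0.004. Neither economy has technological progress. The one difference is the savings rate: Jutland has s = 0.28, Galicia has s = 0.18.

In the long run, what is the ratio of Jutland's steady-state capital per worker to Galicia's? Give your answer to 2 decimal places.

ratio ≈ 1.99

Steady-state k* = [s/(n + δ)]^(1/(1−α)), so the ratio is [ (s_J/(n + δ)_J) / (s_G/(n + δ)_G) ]^1.5625.
s_J/(n + δ)_J = 0.28/0.048 = 5.8333; s_G/(n + δ)_G = 0.18/0.048 = 3.7500.
Ratio = (5.8333/3.7500)^1.5625 = 1.5555^1.5625 ≈ 1.9943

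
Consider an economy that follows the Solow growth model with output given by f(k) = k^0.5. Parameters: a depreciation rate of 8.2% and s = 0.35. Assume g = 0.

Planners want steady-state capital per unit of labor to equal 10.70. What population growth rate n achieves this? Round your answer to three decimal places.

n ≈ 0.025

At the steady state, Δk = 0, so s·k^α = (n + δ)·k.
So s / (n + δ) = (k*)^(1−α) = 10.70^0.5 = 3.2711.
Therefore n + δ = s / 3.2711 = 0.35 / 3.2711 = 0.1070, so n = 0.1070 − 0.082 = 0.0250.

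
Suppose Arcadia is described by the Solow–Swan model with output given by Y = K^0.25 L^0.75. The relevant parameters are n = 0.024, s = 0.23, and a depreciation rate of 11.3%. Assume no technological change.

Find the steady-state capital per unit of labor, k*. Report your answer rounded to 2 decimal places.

k* = 2.00

Steady state requires s·f(k) = (n + δ)·k, i.e. s·k^α = (n + δ)·k.
Rearranging, k^(1−α) = s / (n + δ).
k^0.75 = 0.23 / (0.024 + 0.113) = 0.23 / 0.137 = 1.6788
k* = 1.6788^(1/0.75) ≈ 1.9953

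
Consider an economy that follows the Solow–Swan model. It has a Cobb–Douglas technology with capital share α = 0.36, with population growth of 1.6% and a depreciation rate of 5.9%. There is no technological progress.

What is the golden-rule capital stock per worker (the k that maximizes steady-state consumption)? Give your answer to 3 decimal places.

k_gold ≈ 11.600

The golden rule sets f'(k) = n + δ, i.e. α·k^(α−1) = n + δ.
So k^(1−α) = α / (n + δ) = 0.36 / 0.075 = 4.8000.
k_gold = 4.8000^(1/0.64) ≈ 11.5995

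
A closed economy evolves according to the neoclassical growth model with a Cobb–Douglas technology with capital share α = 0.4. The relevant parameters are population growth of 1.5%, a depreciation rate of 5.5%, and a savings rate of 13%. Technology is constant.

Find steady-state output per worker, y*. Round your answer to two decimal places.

At the steady state, Δk = 0, so s·k^α = (n + δ)·k.
Rearranging, k^(1−α) = s / (n + δ).
k^0.6 = 0.13 / (0.015 + 0.055) = 0.13 / 0.070 = 1.8571
k* = 1.8571^(1/0.6) ≈ 2.8058
y* = (k*)^α = 2.8058^0.4 ≈ 1.5109

y* ≈ 1.51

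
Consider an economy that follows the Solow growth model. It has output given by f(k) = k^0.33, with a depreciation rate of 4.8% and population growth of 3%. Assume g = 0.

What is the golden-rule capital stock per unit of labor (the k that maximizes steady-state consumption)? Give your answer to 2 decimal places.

k_gold ≈ 8.61

The golden rule sets f'(k) = n + δ, i.e. α·k^(α−1) = n + δ.
So k^(1−α) = α / (n + δ) = 0.33 / 0.078 = 4.2308.
k_gold = 4.2308^(1/0.67) ≈ 8.6091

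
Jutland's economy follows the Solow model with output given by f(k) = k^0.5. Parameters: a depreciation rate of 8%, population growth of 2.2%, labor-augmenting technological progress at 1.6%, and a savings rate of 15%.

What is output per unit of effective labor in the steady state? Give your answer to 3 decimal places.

y* = 1.271

At the steady state, Δk = 0, so s·k^α = (n + g + δ)·k.
Rearranging, k^(1−α) = s / (n + g + δ).
k^0.5 = 0.15 / (0.022 + 0.016 + 0.080) = 0.15 / 0.118 = 1.2712
k* = 1.2712^(1/0.5) ≈ 1.6159
y* = (k*)^α = 1.6159^0.5 ≈ 1.2712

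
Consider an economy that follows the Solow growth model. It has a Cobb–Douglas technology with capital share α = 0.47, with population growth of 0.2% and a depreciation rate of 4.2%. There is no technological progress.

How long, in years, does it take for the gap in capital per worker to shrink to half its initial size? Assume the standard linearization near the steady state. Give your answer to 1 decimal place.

t_½ ≈ 29.7 years

Near the steady state the convergence rate is λ = (1 − α)(n + δ).
λ = (1 − 0.47) × 0.044 = 0.53 × 0.044 = 0.02332
Half-life = ln 2 / λ = 0.6931 / 0.02332 ≈ 29.72 years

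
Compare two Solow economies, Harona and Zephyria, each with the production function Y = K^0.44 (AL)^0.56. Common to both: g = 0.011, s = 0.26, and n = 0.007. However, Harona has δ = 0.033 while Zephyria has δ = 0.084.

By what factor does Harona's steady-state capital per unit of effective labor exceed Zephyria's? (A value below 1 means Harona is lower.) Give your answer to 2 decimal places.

k*_H / k*_Z ≈ 3.45

Steady-state k* = [s/(n + g + δ)]^(1/(1−α)), so the ratio is [ (s_H/(n + g + δ)_H) / (s_Z/(n + g + δ)_Z) ]^1.7857.
s_H/(n + g + δ)_H = 0.26/0.051 = 5.0980; s_Z/(n + g + δ)_Z = 0.26/0.102 = 2.5490.
Ratio = (5.0980/2.5490)^1.7857 = 2.0000^1.7857 ≈ 3.4479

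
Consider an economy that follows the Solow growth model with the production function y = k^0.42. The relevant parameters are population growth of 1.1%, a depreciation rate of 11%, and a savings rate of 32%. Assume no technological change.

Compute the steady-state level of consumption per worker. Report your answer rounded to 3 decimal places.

At the steady state, Δk = 0, so s·k^α = (n + δ)·k.
Dividing both sides by k: k^(1−α) = s / (n + δ).
k^0.58 = 0.32 / (0.011 + 0.110) = 0.32 / 0.121 = 2.6446
k* = 2.6446^(1/0.58) ≈ 5.3482
y* = (k*)^α = 5.3482^0.42 ≈ 2.0223
c* = (1 − s)·y* = (1 − 0.32) × 2.0223 ≈ 1.3752

c* ≈ 1.375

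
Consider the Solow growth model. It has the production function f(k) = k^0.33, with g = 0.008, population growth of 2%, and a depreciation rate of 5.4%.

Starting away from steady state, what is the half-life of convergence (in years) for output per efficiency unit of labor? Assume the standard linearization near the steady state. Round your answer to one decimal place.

Near the steady state the convergence rate is λ = (1 − α)(n + g + δ).
λ = (1 − 0.33) × 0.082 = 0.67 × 0.082 = 0.05494
Half-life = ln 2 / λ = 0.6931 / 0.05494 ≈ 12.62 years

about 12.6 years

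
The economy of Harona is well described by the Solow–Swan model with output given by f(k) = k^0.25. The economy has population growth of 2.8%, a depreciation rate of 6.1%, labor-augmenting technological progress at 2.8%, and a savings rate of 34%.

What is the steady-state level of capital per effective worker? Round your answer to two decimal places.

k* = 4.15

In steady state, investment equals break-even investment: s·k^α = (n + g + δ)·k.
Rearranging, k^(1−α) = s / (n + g + δ).
k^0.75 = 0.34 / (0.028 + 0.028 + 0.061) = 0.34 / 0.117 = 2.9060
k* = 2.9060^(1/0.75) ≈ 4.1469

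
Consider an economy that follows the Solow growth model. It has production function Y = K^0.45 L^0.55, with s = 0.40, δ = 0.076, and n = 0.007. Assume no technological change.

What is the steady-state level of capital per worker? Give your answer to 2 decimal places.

k* = 17.45

In steady state, investment equals break-even investment: s·k^α = (n + δ)·k.
Dividing both sides by k: k^(1−α) = s / (n + δ).
k^0.55 = 0.40 / (0.007 + 0.076) = 0.40 / 0.083 = 4.8193
k* = 4.8193^(1/0.55) ≈ 17.4497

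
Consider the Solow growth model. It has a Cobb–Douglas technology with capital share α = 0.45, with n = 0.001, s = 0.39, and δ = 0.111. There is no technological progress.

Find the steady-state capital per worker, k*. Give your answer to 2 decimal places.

Steady state requires s·f(k) = (n + δ)·k, i.e. s·k^α = (n + δ)·k.
Dividing both sides by k: k^(1−α) = s / (n + δ).
k^0.55 = 0.39 / (0.001 + 0.111) = 0.39 / 0.112 = 3.4821
k* = 3.4821^(1/0.55) ≈ 9.6642

k* ≈ 9.66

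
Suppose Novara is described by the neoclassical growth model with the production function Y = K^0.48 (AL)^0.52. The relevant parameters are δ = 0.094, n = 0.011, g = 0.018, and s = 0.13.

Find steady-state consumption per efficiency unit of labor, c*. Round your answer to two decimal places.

c* ≈ 0.92

At the steady state, Δk = 0, so s·k^α = (n + g + δ)·k.
Rearranging, k^(1−α) = s / (n + g + δ).
k^0.52 = 0.13 / (0.011 + 0.018 + 0.094) = 0.13 / 0.123 = 1.0569
k* = 1.0569^(1/0.52) ≈ 1.1123
y* = (k*)^α = 1.1123^0.48 ≈ 1.0524
c* = (1 − s)·y* = (1 − 0.13) × 1.0524 ≈ 0.9156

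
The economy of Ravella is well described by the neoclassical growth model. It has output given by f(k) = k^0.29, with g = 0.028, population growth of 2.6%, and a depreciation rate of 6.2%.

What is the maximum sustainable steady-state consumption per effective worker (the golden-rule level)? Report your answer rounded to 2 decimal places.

c_gold ≈ 1.03

At the golden rule, f'(k) = n + g + δ, so α·k^(α−1) = n + g + δ and k_gold = (α/(n + g + δ))^(1/(1−α)).
k_gold = (0.29/0.116)^(1/0.71) = 2.5000^1.4085 ≈ 3.6350
c_gold = f(k_gold) − (n + g + δ)·k_gold = 1.4539 − 0.116×3.6350 ≈ 1.0322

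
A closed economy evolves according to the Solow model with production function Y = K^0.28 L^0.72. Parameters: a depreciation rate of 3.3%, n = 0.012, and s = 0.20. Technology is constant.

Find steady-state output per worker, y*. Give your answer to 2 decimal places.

In steady state, investment equals break-even investment: s·k^α = (n + δ)·k.
Dividing both sides by k: k^(1−α) = s / (n + δ).
k^0.72 = 0.20 / (0.012 + 0.033) = 0.20 / 0.045 = 4.4444
k* = 4.4444^(1/0.72) ≈ 7.9385
y* = (k*)^α = 7.9385^0.28 ≈ 1.7862

y* = 1.79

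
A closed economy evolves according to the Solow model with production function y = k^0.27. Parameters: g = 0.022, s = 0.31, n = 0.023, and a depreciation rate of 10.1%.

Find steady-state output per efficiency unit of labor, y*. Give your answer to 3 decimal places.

In steady state, investment equals break-even investment: s·k^α = (n + g + δ)·k.
Dividing both sides by k: k^(1−α) = s / (n + g + δ).
k^0.73 = 0.31 / (0.023 + 0.022 + 0.101) = 0.31 / 0.146 = 2.1233
k* = 2.1233^(1/0.73) ≈ 2.8052
y* = (k*)^α = 2.8052^0.27 ≈ 1.3211

y* = 1.321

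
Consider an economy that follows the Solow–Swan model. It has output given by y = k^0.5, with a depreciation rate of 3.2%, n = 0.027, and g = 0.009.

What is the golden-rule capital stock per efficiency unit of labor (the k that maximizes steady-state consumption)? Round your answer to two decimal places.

k_gold ≈ 54.07

The golden rule sets f'(k) = n + g + δ, i.e. α·k^(α−1) = n + g + δ.
So k^(1−α) = α / (n + g + δ) = 0.5 / 0.068 = 7.3529.
k_gold = 7.3529^(1/0.5) ≈ 54.0651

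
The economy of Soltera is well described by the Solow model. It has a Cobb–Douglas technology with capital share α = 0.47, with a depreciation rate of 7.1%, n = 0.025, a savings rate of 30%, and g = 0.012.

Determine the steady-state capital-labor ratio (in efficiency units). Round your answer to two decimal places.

k* ≈ 6.87

At the steady state, Δk = 0, so s·k^α = (n + g + δ)·k.
Dividing both sides by k: k^(1−α) = s / (n + g + δ).
k^0.53 = 0.30 / (0.025 + 0.012 + 0.071) = 0.30 / 0.108 = 2.7778
k* = 2.7778^(1/0.53) ≈ 6.8734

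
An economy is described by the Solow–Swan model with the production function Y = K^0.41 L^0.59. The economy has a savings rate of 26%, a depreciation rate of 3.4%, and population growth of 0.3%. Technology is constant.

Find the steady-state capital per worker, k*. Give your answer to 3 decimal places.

k* ≈ 27.240

Steady state requires s·f(k) = (n + δ)·k, i.e. s·k^α = (n + δ)·k.
Dividing both sides by k: k^(1−α) = s / (n + δ).
k^0.59 = 0.26 / (0.003 + 0.034) = 0.26 / 0.037 = 7.0270
k* = 7.0270^(1/0.59) ≈ 27.2398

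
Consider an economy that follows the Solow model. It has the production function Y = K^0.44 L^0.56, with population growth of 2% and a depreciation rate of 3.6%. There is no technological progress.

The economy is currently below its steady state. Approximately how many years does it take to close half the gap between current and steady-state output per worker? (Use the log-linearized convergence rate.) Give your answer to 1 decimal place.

about 22.1 years

Near the steady state the convergence rate is λ = (1 − α)(n + δ).
λ = (1 − 0.44) × 0.056 = 0.56 × 0.056 = 0.03136
Half-life = ln 2 / λ = 0.6931 / 0.03136 ≈ 22.10 years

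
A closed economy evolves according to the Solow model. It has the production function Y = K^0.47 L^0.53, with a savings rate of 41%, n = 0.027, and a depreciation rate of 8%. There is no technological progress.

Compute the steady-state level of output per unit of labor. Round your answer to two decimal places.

In steady state, investment equals break-even investment: s·k^α = (n + δ)·k.
Rearranging, k^(1−α) = s / (n + δ).
k^0.53 = 0.41 / (0.027 + 0.080) = 0.41 / 0.107 = 3.8318
k* = 3.8318^(1/0.53) ≈ 12.6113
y* = (k*)^α = 12.6113^0.47 ≈ 3.2912

y* = 3.29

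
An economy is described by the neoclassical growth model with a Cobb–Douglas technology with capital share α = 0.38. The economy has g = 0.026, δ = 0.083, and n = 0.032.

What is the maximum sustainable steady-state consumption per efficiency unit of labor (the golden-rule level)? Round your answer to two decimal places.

At the golden rule, f'(k) = n + g + δ, so α·k^(α−1) = n + g + δ and k_gold = (α/(n + g + δ))^(1/(1−α)).
k_gold = (0.38/0.141)^(1/0.62) = 2.6950^1.6129 ≈ 4.9482
c_gold = f(k_gold) − (n + g + δ)·k_gold = 1.8361 − 0.141×4.9482 ≈ 1.1384

c_gold ≈ 1.14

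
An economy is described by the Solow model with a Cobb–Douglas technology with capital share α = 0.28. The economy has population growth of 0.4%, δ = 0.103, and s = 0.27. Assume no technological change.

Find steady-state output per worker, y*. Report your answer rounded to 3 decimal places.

y* ≈ 1.433

At the steady state, Δk = 0, so s·k^α = (n + δ)·k.
Rearranging, k^(1−α) = s / (n + δ).
k^0.72 = 0.27 / (0.004 + 0.103) = 0.27 / 0.107 = 2.5234
k* = 2.5234^(1/0.72) ≈ 3.6167
y* = (k*)^α = 3.6167^0.28 ≈ 1.4333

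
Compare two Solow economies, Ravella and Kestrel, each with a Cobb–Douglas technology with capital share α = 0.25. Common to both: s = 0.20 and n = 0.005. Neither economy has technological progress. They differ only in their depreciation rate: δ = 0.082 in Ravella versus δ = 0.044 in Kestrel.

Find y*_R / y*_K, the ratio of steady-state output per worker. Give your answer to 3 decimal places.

Steady-state y* = [s/(n + δ)]^(α/(1−α)), so the ratio is [ (s_R/(n + δ)_R) / (s_K/(n + δ)_K) ]^0.3333.
s_R/(n + δ)_R = 0.20/0.087 = 2.2989; s_K/(n + δ)_K = 0.20/0.049 = 4.0816.
Ratio = (2.2989/4.0816)^0.3333 = 0.5632^0.3333 ≈ 0.8258

y*_R / y*_K ≈ 0.826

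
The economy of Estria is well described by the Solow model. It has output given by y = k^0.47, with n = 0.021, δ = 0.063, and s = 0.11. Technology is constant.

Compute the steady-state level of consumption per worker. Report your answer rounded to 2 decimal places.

c* = 1.13

Steady state requires s·f(k) = (n + δ)·k, i.e. s·k^α = (n + δ)·k.
Dividing both sides by k: k^(1−α) = s / (n + δ).
k^0.53 = 0.11 / (0.021 + 0.063) = 0.11 / 0.084 = 1.3095
k* = 1.3095^(1/0.53) ≈ 1.6632
y* = (k*)^α = 1.6632^0.47 ≈ 1.2701
c* = (1 − s)·y* = (1 − 0.11) × 1.2701 ≈ 1.1304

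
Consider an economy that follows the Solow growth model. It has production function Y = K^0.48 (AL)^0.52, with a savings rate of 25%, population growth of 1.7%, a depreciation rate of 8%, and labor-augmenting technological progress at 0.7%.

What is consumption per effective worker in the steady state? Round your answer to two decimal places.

At the steady state, Δk = 0, so s·k^α = (n + g + δ)·k.
Dividing both sides by k: k^(1−α) = s / (n + g + δ).
k^0.52 = 0.25 / (0.017 + 0.007 + 0.080) = 0.25 / 0.104 = 2.4038
k* = 2.4038^(1/0.52) ≈ 5.4013
y* = (k*)^α = 5.4013^0.48 ≈ 2.2470
c* = (1 − s)·y* = (1 − 0.25) × 2.2470 ≈ 1.6853

c* = 1.69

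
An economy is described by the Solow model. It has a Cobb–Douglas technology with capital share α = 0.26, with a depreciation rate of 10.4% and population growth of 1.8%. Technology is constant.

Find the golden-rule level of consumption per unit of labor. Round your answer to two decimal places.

At the golden rule, f'(k) = n + δ, so α·k^(α−1) = n + δ and k_gold = (α/(n + δ))^(1/(1−α)).
k_gold = (0.26/0.122)^(1/0.74) = 2.1311^1.3514 ≈ 2.7802
c_gold = f(k_gold) − (n + δ)·k_gold = 1.3045 − 0.122×2.7802 ≈ 0.9653

c_gold ≈ 0.97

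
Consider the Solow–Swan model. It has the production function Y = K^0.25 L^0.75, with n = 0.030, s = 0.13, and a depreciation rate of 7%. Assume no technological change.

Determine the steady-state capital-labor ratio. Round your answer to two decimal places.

k* = 1.42

In steady state, investment equals break-even investment: s·k^α = (n + δ)·k.
Dividing both sides by k: k^(1−α) = s / (n + δ).
k^0.75 = 0.13 / (0.030 + 0.070) = 0.13 / 0.100 = 1.3000
k* = 1.3000^(1/0.75) ≈ 1.4188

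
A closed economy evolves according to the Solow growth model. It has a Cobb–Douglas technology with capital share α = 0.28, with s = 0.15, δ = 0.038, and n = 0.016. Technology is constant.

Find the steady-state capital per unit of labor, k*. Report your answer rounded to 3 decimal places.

k* ≈ 4.133

At the steady state, Δk = 0, so s·k^α = (n + δ)·k.
Dividing both sides by k: k^(1−α) = s / (n + δ).
k^0.72 = 0.15 / (0.016 + 0.038) = 0.15 / 0.054 = 2.7778
k* = 2.7778^(1/0.72) ≈ 4.1329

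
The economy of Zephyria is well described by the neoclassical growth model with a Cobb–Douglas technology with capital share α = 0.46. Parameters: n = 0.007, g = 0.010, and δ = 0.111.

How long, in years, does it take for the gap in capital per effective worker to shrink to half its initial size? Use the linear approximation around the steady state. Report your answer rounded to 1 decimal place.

half-life ≈ 10.0 years

Near the steady state the convergence rate is λ = (1 − α)(n + g + δ).
λ = (1 − 0.46) × 0.128 = 0.54 × 0.128 = 0.06912
Half-life = ln 2 / λ = 0.6931 / 0.06912 ≈ 10.03 years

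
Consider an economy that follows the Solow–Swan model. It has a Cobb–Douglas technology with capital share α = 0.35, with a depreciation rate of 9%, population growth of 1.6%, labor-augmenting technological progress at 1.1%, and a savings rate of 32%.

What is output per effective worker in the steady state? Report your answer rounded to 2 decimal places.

Steady state requires s·f(k) = (n + g + δ)·k, i.e. s·k^α = (n + g + δ)·k.
Rearranging, k^(1−α) = s / (n + g + δ).
k^0.65 = 0.32 / (0.016 + 0.011 + 0.090) = 0.32 / 0.117 = 2.7350
k* = 2.7350^(1/0.65) ≈ 4.7016
y* = (k*)^α = 4.7016^0.35 ≈ 1.7190

y* = 1.72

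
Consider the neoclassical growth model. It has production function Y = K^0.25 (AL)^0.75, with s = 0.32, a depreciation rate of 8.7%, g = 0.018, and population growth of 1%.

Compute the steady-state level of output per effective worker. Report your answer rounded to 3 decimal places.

y* ≈ 1.407

Steady state requires s·f(k) = (n + g + δ)·k, i.e. s·k^α = (n + g + δ)·k.
Rearranging, k^(1−α) = s / (n + g + δ).
k^0.75 = 0.32 / (0.010 + 0.018 + 0.087) = 0.32 / 0.115 = 2.7826
k* = 2.7826^(1/0.75) ≈ 3.9138
y* = (k*)^α = 3.9138^0.25 ≈ 1.4065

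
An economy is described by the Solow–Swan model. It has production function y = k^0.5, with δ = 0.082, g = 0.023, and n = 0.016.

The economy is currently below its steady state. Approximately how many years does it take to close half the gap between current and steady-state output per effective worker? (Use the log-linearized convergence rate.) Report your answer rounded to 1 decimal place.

Near the steady state the convergence rate is λ = (1 − α)(n + g + δ).
λ = (1 − 0.5) × 0.121 = 0.5 × 0.121 = 0.0605
Half-life = ln 2 / λ = 0.6931 / 0.0605 ≈ 11.46 years

t_½ ≈ 11.5 years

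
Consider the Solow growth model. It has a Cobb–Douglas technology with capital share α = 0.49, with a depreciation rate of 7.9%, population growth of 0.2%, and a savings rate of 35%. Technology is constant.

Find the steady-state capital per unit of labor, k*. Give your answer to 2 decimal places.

In steady state, investment equals break-even investment: s·k^α = (n + δ)·k.
Rearranging, k^(1−α) = s / (n + δ).
k^0.51 = 0.35 / (0.002 + 0.079) = 0.35 / 0.081 = 4.3210
k* = 4.3210^(1/0.51) ≈ 17.6296

k* = 17.63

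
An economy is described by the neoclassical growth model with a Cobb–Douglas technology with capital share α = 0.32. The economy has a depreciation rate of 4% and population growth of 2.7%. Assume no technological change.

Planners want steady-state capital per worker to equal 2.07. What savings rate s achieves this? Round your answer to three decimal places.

s ≈ 0.110

At the steady state, Δk = 0, so s·k^α = (n + δ)·k.
So s / (n + δ) = (k*)^(1−α) = 2.07^0.68 = 1.6401.
Therefore s = 1.6401 × (n + δ) = 1.6401 × 0.067 = 0.1099.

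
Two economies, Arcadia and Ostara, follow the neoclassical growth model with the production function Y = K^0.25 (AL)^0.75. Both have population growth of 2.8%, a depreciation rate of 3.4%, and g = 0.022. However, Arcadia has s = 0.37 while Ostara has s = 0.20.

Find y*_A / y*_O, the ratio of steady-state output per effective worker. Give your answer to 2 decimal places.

Steady-state y* = [s/(n + g + δ)]^(α/(1−α)), so the ratio is [ (s_A/(n + g + δ)_A) / (s_O/(n + g + δ)_O) ]^0.3333.
s_A/(n + g + δ)_A = 0.37/0.084 = 4.4048; s_O/(n + g + δ)_O = 0.20/0.084 = 2.3810.
Ratio = (4.4048/2.3810)^0.3333 = 1.8500^0.3333 ≈ 1.2276

y*_A / y*_O ≈ 1.23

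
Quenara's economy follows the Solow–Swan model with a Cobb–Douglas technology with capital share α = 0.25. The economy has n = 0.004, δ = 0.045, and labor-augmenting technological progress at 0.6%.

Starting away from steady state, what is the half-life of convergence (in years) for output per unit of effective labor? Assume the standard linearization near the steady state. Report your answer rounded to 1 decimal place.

Near the steady state the convergence rate is λ = (1 − α)(n + g + δ).
λ = (1 − 0.25) × 0.055 = 0.75 × 0.055 = 0.04125
Half-life = ln 2 / λ = 0.6931 / 0.04125 ≈ 16.80 years

about 16.8 years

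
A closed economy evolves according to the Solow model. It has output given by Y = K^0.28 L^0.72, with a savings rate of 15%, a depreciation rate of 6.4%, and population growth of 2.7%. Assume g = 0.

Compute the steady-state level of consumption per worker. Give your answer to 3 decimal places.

c* ≈ 1.032

In steady state, investment equals break-even investment: s·k^α = (n + δ)·k.
Dividing both sides by k: k^(1−α) = s / (n + δ).
k^0.72 = 0.15 / (0.027 + 0.064) = 0.15 / 0.091 = 1.6484
k* = 1.6484^(1/0.72) ≈ 2.0021
y* = (k*)^α = 2.0021^0.28 ≈ 1.2146
c* = (1 − s)·y* = (1 − 0.15) × 1.2146 ≈ 1.0324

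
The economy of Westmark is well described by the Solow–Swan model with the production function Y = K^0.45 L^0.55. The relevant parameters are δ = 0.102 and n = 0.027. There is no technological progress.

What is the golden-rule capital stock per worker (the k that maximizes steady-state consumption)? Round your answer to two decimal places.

k_gold ≈ 9.70

The golden rule sets f'(k) = n + δ, i.e. α·k^(α−1) = n + δ.
So k^(1−α) = α / (n + δ) = 0.45 / 0.129 = 3.4884.
k_gold = 3.4884^(1/0.55) ≈ 9.6960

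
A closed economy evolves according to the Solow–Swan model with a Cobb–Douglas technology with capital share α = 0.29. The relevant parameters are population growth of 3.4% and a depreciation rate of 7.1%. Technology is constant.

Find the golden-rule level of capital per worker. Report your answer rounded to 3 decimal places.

The golden rule sets f'(k) = n + δ, i.e. α·k^(α−1) = n + δ.
So k^(1−α) = α / (n + δ) = 0.29 / 0.105 = 2.7619.
k_gold = 2.7619^(1/0.71) ≈ 4.1823

k_gold ≈ 4.182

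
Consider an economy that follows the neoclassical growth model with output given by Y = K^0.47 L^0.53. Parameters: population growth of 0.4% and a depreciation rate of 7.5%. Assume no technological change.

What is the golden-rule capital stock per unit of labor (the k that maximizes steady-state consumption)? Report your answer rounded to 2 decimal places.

The golden rule sets f'(k) = n + δ, i.e. α·k^(α−1) = n + δ.
So k^(1−α) = α / (n + δ) = 0.47 / 0.079 = 5.9494.
k_gold = 5.9494^(1/0.53) ≈ 28.9248

k_gold ≈ 28.92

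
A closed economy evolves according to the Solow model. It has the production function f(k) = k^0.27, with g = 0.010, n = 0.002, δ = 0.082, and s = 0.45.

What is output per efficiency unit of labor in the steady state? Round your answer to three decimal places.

Steady state requires s·f(k) = (n + g + δ)·k, i.e. s·k^α = (n + g + δ)·k.
Rearranging, k^(1−α) = s / (n + g + δ).
k^0.73 = 0.45 / (0.002 + 0.010 + 0.082) = 0.45 / 0.094 = 4.7872
k* = 4.7872^(1/0.73) ≈ 8.5432
y* = (k*)^α = 8.5432^0.27 ≈ 1.7846

y* = 1.785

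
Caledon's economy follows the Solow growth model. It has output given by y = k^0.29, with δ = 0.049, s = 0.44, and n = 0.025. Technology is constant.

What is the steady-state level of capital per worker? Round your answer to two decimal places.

k* = 12.32

Steady state requires s·f(k) = (n + δ)·k, i.e. s·k^α = (n + δ)·k.
Dividing both sides by k: k^(1−α) = s / (n + δ).
k^0.71 = 0.44 / (0.025 + 0.049) = 0.44 / 0.074 = 5.9459
k* = 5.9459^(1/0.71) ≈ 12.3154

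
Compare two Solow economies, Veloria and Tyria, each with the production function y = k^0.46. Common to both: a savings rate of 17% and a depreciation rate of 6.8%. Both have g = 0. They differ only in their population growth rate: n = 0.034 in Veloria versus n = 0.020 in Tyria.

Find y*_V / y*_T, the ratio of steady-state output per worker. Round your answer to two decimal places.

Steady-state y* = [s/(n + δ)]^(α/(1−α)), so the ratio is [ (s_V/(n + δ)_V) / (s_T/(n + δ)_T) ]^0.8519.
s_V/(n + δ)_V = 0.17/0.102 = 1.6667; s_T/(n + δ)_T = 0.17/0.088 = 1.9318.
Ratio = (1.6667/1.9318)^0.8519 = 0.8628^0.8519 ≈ 0.8819

y*_V / y*_T ≈ 0.88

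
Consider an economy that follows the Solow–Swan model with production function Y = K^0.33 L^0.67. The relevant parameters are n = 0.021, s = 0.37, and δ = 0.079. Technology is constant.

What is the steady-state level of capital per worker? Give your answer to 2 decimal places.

Steady state requires s·f(k) = (n + δ)·k, i.e. s·k^α = (n + δ)·k.
Rearranging, k^(1−α) = s / (n + δ).
k^0.67 = 0.37 / (0.021 + 0.079) = 0.37 / 0.100 = 3.7000
k* = 3.7000^(1/0.67) ≈ 7.0479

k* ≈ 7.05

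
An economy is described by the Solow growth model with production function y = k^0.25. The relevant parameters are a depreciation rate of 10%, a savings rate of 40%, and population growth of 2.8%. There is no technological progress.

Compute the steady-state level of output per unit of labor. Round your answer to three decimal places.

y* ≈ 1.462

At the steady state, Δk = 0, so s·k^α = (n + δ)·k.
Dividing both sides by k: k^(1−α) = s / (n + δ).
k^0.75 = 0.40 / (0.028 + 0.100) = 0.40 / 0.128 = 3.1250
k* = 3.1250^(1/0.75) ≈ 4.5688
y* = (k*)^α = 4.5688^0.25 ≈ 1.4620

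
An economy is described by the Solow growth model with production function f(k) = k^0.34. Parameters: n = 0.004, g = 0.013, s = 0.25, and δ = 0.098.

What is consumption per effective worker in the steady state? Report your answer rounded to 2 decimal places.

c* ≈ 1.12

In steady state, investment equals break-even investment: s·k^α = (n + g + δ)·k.
Rearranging, k^(1−α) = s / (n + g + δ).
k^0.66 = 0.25 / (0.004 + 0.013 + 0.098) = 0.25 / 0.115 = 2.1739
k* = 2.1739^(1/0.66) ≈ 3.2432
y* = (k*)^α = 3.2432^0.34 ≈ 1.4919
c* = (1 − s)·y* = (1 − 0.25) × 1.4919 ≈ 1.1189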